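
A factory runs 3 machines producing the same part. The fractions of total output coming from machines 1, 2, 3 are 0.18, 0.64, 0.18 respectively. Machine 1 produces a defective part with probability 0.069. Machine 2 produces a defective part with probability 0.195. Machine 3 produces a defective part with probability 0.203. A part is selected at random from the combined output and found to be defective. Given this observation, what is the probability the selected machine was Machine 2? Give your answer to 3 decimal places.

Posterior probability ≈ 0.718

Tabulate prior·likelihood by source: [1] prior 0.18, lik 0.069, product 0.01242; [2] prior 0.64, lik 0.195, product 0.1248; [3] prior 0.18, lik 0.203, product 0.03654.
Normalizing constant = 0.17376; the posterior for Machine 2 is its product over the sum, 0.1248/0.17376 = 0.718.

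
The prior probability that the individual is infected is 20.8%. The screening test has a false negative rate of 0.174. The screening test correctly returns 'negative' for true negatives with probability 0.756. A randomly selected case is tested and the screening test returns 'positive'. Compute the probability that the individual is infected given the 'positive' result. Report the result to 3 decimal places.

Write H for 'the individual is infected'. Prior odds H:¬H = 0.208/0.792 = 0.26263. For the 'positive' outcome, the likelihood ratio is 0.826/0.244 = 3.3852.
Posterior odds = 0.26263 × 3.3852 = 0.88905, so P(H|E) = 0.88905/(1+0.88905) = 0.471.

P(H | E) ≈ 0.471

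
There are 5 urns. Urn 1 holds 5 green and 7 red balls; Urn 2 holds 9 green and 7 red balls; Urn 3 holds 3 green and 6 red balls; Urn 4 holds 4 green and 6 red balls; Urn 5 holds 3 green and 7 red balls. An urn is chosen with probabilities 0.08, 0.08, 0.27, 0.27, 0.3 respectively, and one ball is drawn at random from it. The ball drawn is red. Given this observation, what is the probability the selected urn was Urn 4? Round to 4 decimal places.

Tabulate prior·likelihood by source: [1] prior 0.08, lik 0.5833, product 0.04667; [2] prior 0.08, lik 0.4375, product 0.03500; [3] prior 0.27, lik 0.6667, product 0.1800; [4] prior 0.27, lik 0.6, product 0.1620; [5] prior 0.3, lik 0.7, product 0.2100.
Normalizing constant = 0.63367; the posterior for Urn 4 is its product over the sum, 0.1620/0.63367 = 0.2557.

Posterior probability ≈ 0.2557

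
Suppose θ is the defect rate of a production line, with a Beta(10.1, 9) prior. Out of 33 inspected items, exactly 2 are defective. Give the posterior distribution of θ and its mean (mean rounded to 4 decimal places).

Posterior: Beta(12.1, 40); mean ≈ 0.2322

Observing 2 successes and 31 failures updates Beta(10.1, 9) by adding the success and failure counts to the two shape parameters: α = 10.1+2 = 12.1, β = 9+31 = 40.
Posterior mean = α/(α+β) = 12.1/52.1 = 0.2322.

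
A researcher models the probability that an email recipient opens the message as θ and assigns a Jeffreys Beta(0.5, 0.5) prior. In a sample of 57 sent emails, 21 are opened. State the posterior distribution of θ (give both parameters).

Observing 21 successes and 36 failures updates Beta(0.5, 0.5) by adding the success and failure counts to the two shape parameters: α = 0.5+21 = 21.5, β = 0.5+36 = 36.5.

Posterior: Beta(21.5, 36.5)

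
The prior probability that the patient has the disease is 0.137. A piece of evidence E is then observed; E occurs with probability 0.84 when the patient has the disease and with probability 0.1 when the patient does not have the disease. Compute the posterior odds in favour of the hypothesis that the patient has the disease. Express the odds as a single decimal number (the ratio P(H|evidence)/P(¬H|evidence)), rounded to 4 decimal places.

Prior odds = 0.137/(1−0.137) = 0.15875.
Likelihood ratio for E = 0.84/0.1 = 8.4000.
Posterior odds = prior odds × LR = 1.3335.

Posterior odds ≈ 1.3335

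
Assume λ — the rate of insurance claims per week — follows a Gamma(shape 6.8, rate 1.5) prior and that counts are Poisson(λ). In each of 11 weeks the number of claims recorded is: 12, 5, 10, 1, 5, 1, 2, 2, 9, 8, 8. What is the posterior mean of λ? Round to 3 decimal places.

Posterior mean ≈ 5.584

The Poisson likelihood adds the total count to the shape and the number of exposure periods to the rate. Here ∑xᵢ = 63 and n = 11, so shape 6.8→69.8 and rate 1.5→12.5.
Posterior mean = shape/rate = 69.8/12.5 = 5.584.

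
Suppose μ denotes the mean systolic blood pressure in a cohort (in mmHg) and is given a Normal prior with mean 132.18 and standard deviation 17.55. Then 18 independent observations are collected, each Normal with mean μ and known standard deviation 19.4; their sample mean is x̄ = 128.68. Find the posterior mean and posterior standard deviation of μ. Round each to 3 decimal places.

Prior precision 1/τ₀² = 1/17.55² = 0.00324673; data precision n/σ² = 18/19.4² = 0.0478265.
Posterior precision = 0.00324673 + 0.0478265 = 0.0510733, giving posterior SD = 1/√0.0510733 = 4.425.
Posterior mean = (0.00324673·132.18 + 0.0478265·128.68) / 0.0510733 = 128.902.

Posterior mean ≈ 128.902; posterior SD ≈ 4.425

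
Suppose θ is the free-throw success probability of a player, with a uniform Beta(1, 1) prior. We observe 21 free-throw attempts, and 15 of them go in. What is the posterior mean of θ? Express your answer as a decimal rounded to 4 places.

Posterior mean ≈ 0.6957

Observing 15 successes and 6 failures updates Beta(1, 1) by adding the success and failure counts to the two shape parameters: α = 1+15 = 16, β = 1+6 = 7.
Posterior mean = α/(α+β) = 16/23 = 0.6957.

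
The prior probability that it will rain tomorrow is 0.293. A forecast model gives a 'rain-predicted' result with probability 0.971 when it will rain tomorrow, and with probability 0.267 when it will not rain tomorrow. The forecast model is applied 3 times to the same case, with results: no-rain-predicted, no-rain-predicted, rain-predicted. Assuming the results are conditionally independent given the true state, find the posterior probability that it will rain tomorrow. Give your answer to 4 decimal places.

Let H be the event that it will rain tomorrow; start with P(H) = 0.293. P('rain-predicted'|H) = 0.971, P('rain-predicted'|¬H) = 0.267.
Update on result 1 ('no-rain-predicted'): P(H) ← 0.029·0.2930 / (0.029·0.2930 + 0.733·0.7070) = 0.0084970/0.52673 = 0.0161.
Update on result 2 ('no-rain-predicted'): P(H) ← 0.029·0.0161 / (0.029·0.0161 + 0.733·0.9839) = 0.00046782/0.72164 = 0.0006.
Update on result 3 ('rain-predicted'): P(H) ← 0.971·0.0006 / (0.971·0.0006 + 0.267·0.9994) = 0.00062947/0.26746 = 0.0024.

Posterior P(H) ≈ 0.0024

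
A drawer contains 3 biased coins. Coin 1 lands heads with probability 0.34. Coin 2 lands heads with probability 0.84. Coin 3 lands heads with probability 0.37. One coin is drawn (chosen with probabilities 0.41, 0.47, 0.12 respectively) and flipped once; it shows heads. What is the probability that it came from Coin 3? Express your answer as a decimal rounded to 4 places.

Posterior probability ≈ 0.0767

Tabulate prior·likelihood by source: [1] prior 0.41, lik 0.34, product 0.1394; [2] prior 0.47, lik 0.84, product 0.3948; [3] prior 0.12, lik 0.37, product 0.04440.
Normalizing constant = 0.57860; the posterior for Coin 3 is its product over the sum, 0.04440/0.57860 = 0.0767.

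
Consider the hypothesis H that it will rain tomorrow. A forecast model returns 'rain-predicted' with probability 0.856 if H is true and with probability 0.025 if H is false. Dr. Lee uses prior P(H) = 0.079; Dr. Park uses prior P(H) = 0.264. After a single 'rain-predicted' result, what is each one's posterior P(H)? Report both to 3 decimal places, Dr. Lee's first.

Dr. Lee: 0.746; Dr. Park: 0.925

The likelihood ratio for a 'rain-predicted' result is 0.856/0.025 = 34.240.
Dr. Lee: prior odds 0.079/0.921 = 0.085776; posterior odds 2.9370; posterior probability 0.746.
Dr. Park: prior odds 0.264/0.736 = 0.35870; posterior odds 12.282; posterior probability 0.925.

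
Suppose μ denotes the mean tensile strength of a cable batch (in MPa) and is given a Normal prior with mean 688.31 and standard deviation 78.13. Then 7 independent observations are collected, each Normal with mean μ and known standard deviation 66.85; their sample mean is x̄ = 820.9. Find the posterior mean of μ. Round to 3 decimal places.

With known σ, the Normal prior is conjugate. Weight on the data is w = (n/σ²)/(n/σ² + 1/τ₀²) = 0.00156637/(0.00156637+0.00016382) = 0.90532.
Posterior mean = w·x̄ + (1−w)·μ₀ = 0.90532·820.9 + 0.094683·688.31 = 808.346.

Posterior mean ≈ 808.346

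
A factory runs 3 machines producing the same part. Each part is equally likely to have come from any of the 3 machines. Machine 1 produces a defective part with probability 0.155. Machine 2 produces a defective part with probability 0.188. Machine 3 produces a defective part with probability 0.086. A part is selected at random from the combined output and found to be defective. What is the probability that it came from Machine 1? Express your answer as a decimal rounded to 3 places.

P(defective|M1) = 0.155; P(defective|M2) = 0.188; P(defective|M3) = 0.086.
Prior × likelihood for each source: 0.333333·0.155=0.05167, 0.333333·0.188=0.06267, 0.333333·0.086=0.02867. Summing gives P(defective) = 0.14300.
P(Machine 1 | defective) = 0.05167 / 0.14300 = 0.361.

Posterior probability ≈ 0.361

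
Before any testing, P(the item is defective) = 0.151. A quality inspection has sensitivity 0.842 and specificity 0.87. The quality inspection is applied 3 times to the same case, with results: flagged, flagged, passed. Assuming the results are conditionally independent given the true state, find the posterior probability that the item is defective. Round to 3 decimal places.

Let H be the event that the item is defective; start with P(H) = 0.151. P('flagged'|H) = 0.842, P('flagged'|¬H) = 0.13.
Update on result 1 ('flagged'): P(H) ← 0.842·0.1510 / (0.842·0.1510 + 0.13·0.8490) = 0.12714/0.23751 = 0.5353.
Update on result 2 ('flagged'): P(H) ← 0.842·0.5353 / (0.842·0.5353 + 0.13·0.4647) = 0.45073/0.51114 = 0.8818.
Update on result 3 ('passed'): P(H) ← 0.158·0.8818 / (0.158·0.8818 + 0.87·0.1182) = 0.13933/0.24215 = 0.5754.

Posterior P(H) ≈ 0.575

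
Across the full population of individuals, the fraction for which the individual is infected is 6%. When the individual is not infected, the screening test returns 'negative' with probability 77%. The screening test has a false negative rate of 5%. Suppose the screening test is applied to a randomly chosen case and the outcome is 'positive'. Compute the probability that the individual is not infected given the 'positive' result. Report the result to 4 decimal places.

Let H be the event that the individual is infected. P(H) = 0.06, so P(¬H) = 0.94. With E the 'positive' result, P(E|H) = 0.95 and P(E|¬H) = 0.23.
P(E) = 0.95·0.06 + 0.23·0.94 = 0.057000 + 0.21620 = 0.27320.
By Bayes' theorem, P(H|E) = 0.057000 / 0.27320 = 0.2086. Hence P(¬H|E) = 1 − 0.2086 = 0.7914.

P(¬H | E) ≈ 0.7914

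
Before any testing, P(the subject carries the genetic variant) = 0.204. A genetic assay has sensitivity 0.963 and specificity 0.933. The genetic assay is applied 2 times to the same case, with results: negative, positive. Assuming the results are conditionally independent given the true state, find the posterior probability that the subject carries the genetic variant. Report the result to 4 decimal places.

Posterior P(H) ≈ 0.1275

With H the event that the subject carries the genetic variant, the joint likelihood of the observed sequence is P(data|H) = 0.037·0.963 = 0.035631 and P(data|¬H) = 0.933·0.067 = 0.062511.
Bayes: P(H|data) = 0.204·0.035631 / (0.204·0.035631 + 0.796·0.062511) = 0.0072687/0.057027 = 0.1275.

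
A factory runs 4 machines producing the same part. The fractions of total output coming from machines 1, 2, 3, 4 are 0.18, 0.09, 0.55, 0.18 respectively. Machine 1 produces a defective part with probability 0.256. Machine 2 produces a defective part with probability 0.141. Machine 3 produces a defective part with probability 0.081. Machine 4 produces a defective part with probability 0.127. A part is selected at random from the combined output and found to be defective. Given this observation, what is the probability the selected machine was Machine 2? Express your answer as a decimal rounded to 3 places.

Tabulate prior·likelihood by source: [1] prior 0.18, lik 0.256, product 0.04608; [2] prior 0.09, lik 0.141, product 0.01269; [3] prior 0.55, lik 0.081, product 0.04455; [4] prior 0.18, lik 0.127, product 0.02286.
Normalizing constant = 0.12618; the posterior for Machine 2 is its product over the sum, 0.01269/0.12618 = 0.101.

Posterior probability ≈ 0.101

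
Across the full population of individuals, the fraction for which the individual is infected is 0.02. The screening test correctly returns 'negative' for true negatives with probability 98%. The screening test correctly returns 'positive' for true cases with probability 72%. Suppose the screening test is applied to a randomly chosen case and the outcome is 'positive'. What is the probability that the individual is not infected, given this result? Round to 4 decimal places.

P(¬H | E) ≈ 0.5765

Let H be the event that the individual is infected. P(H) = 0.02, so P(¬H) = 0.98. With E the 'positive' result, P(E|H) = 0.72 and P(E|¬H) = 0.02.
P(E) = 0.72·0.02 + 0.02·0.98 = 0.014400 + 0.019600 = 0.034000.
By Bayes' theorem, P(H|E) = 0.014400 / 0.034000 = 0.4235. Hence P(¬H|E) = 1 − 0.4235 = 0.5765.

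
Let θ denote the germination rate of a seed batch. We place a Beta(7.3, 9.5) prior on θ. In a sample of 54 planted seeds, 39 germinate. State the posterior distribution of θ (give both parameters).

The binomial likelihood is conjugate to the Beta prior: with 39 successes and 15 failures, the posterior is Beta(7.3+39, 9.5+15) = Beta(46.3, 24.5).

Posterior: Beta(46.3, 24.5)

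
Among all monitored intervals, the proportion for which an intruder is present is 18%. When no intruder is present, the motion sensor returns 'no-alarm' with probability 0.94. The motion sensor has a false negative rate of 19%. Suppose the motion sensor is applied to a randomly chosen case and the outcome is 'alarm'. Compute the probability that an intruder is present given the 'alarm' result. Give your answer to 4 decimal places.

Write H for 'an intruder is present'. Prior odds H:¬H = 0.18/0.82 = 0.21951. For the 'alarm' outcome, the likelihood ratio is 0.81/0.06 = 13.500.
Posterior odds = 0.21951 × 13.500 = 2.9634, so P(H|E) = 2.9634/(1+2.9634) = 0.7477.

P(H | E) ≈ 0.7477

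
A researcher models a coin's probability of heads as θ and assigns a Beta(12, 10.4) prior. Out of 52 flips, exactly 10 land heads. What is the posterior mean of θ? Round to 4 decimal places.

Posterior mean ≈ 0.2957

Observing 10 successes and 42 failures updates Beta(12, 10.4) by adding the success and failure counts to the two shape parameters: α = 12+10 = 22, β = 10.4+42 = 52.4.
Posterior mean = α/(α+β) = 22/74.4 = 0.2957.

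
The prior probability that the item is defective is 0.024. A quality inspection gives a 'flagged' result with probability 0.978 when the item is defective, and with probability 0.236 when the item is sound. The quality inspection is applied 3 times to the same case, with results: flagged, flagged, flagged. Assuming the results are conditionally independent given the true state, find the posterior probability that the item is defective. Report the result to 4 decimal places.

With H the event that the item is defective, the joint likelihood of the observed sequence is P(data|H) = 0.978·0.978·0.978 = 0.93544 and P(data|¬H) = 0.236·0.236·0.236 = 0.013144.
Bayes: P(H|data) = 0.024·0.93544 / (0.024·0.93544 + 0.976·0.013144) = 0.022451/0.035279 = 0.6364.

Posterior P(H) ≈ 0.6364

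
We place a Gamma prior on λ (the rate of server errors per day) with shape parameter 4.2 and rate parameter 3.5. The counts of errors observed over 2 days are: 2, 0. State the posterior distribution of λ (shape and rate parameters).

Posterior: Gamma(shape=6.2, rate=5.5)

The Poisson likelihood adds the total count to the shape and the number of exposure periods to the rate. Here ∑xᵢ = 2 and n = 2, so shape 4.2→6.2 and rate 3.5→5.5.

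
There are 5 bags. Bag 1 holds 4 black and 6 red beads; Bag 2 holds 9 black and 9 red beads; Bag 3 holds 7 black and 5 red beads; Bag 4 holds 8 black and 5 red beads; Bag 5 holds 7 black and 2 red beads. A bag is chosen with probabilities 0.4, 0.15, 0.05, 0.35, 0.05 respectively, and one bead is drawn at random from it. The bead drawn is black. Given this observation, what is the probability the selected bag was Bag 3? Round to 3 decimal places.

P(black|Bag 1) = 0.4; P(black|Bag 2) = 0.5; P(black|Bag 3) = 0.5833; P(black|Bag 4) = 0.6154; P(black|Bag 5) = 0.7778.
Prior × likelihood for each source: 0.4·0.4=0.1600, 0.15·0.5=0.07500, 0.05·0.5833=0.02917, 0.35·0.6154=0.2154, 0.05·0.7778=0.03889. Summing gives P(black) = 0.51844.
P(Bag 3 | black) = 0.02917 / 0.51844 = 0.056.

Posterior probability ≈ 0.056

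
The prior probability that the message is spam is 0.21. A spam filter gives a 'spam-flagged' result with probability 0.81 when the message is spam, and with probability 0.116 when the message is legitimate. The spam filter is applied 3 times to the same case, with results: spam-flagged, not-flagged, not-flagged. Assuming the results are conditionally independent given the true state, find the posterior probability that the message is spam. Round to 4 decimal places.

With H the event that the message is spam, the joint likelihood of the observed sequence is P(data|H) = 0.81·0.19·0.19 = 0.029241 and P(data|¬H) = 0.116·0.884·0.884 = 0.090649.
Bayes: P(H|data) = 0.21·0.029241 / (0.21·0.029241 + 0.79·0.090649) = 0.0061406/0.077753 = 0.0790.

Posterior P(H) ≈ 0.0790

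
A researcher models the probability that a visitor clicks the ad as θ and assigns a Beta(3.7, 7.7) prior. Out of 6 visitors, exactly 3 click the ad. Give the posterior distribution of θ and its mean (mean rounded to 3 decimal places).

Posterior: Beta(6.7, 10.7); mean ≈ 0.385

Observing 3 successes and 3 failures updates Beta(3.7, 7.7) by adding the success and failure counts to the two shape parameters: α = 3.7+3 = 6.7, β = 7.7+3 = 10.7.
Posterior mean = α/(α+β) = 6.7/17.4 = 0.385.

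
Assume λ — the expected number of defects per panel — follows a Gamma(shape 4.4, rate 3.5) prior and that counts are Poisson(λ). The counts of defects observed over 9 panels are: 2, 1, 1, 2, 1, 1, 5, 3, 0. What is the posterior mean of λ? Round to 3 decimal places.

Posterior mean ≈ 1.632

Total count ∑xᵢ = 16 over n = 9 panels.
Gamma is conjugate to the Poisson likelihood: posterior is Gamma(shape = 4.4+16 = 20.4, rate = 3.5+9 = 12.5).
E[λ | data] = 20.4/12.5 = 1.632.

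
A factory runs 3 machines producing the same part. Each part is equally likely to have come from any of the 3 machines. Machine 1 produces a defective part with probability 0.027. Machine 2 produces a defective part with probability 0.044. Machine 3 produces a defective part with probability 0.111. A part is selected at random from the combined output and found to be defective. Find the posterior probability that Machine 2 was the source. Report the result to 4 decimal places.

Posterior probability ≈ 0.2418

P(defective|M1) = 0.027; P(defective|M2) = 0.044; P(defective|M3) = 0.111.
Prior × likelihood for each source: 0.333333·0.027=0.009000, 0.333333·0.044=0.01467, 0.333333·0.111=0.03700. Summing gives P(defective) = 0.060667.
P(Machine 2 | defective) = 0.01467 / 0.060667 = 0.2418.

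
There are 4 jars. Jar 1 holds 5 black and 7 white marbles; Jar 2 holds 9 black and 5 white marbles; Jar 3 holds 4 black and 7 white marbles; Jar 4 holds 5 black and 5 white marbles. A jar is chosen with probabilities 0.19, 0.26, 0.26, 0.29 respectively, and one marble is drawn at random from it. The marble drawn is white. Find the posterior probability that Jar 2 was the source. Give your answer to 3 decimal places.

Posterior probability ≈ 0.181

P(white|Jar 1) = 0.5833; P(white|Jar 2) = 0.3571; P(white|Jar 3) = 0.6364; P(white|Jar 4) = 0.5.
Prior × likelihood for each source: 0.19·0.5833=0.1108, 0.26·0.3571=0.09286, 0.26·0.6364=0.1655, 0.29·0.5=0.1450. Summing gives P(white) = 0.51415.
P(Jar 2 | white) = 0.09286 / 0.51415 = 0.181.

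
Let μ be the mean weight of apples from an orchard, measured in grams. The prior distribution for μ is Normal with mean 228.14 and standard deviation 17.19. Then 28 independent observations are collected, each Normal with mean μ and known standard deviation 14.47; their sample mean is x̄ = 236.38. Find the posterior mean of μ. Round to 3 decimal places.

Posterior mean ≈ 236.177

Prior precision 1/τ₀² = 1/17.19² = 0.00338414; data precision n/σ² = 28/14.47² = 0.133728.
Posterior precision = 0.00338414 + 0.133728 = 0.137112.
Posterior mean = (0.00338414·228.14 + 0.133728·236.38) / 0.137112 = 236.177.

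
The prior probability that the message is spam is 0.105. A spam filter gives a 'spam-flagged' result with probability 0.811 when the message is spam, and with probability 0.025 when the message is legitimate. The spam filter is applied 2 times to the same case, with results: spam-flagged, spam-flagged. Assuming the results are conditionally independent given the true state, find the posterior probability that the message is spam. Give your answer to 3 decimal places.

Posterior P(H) ≈ 0.992

Let H be the event that the message is spam; start with P(H) = 0.105. P('spam-flagged'|H) = 0.811, P('spam-flagged'|¬H) = 0.025.
Update on result 1 ('spam-flagged'): P(H) ← 0.811·0.1050 / (0.811·0.1050 + 0.025·0.8950) = 0.085155/0.10753 = 0.7919.
Update on result 2 ('spam-flagged'): P(H) ← 0.811·0.7919 / (0.811·0.7919 + 0.025·0.2081) = 0.64225/0.64745 = 0.9920.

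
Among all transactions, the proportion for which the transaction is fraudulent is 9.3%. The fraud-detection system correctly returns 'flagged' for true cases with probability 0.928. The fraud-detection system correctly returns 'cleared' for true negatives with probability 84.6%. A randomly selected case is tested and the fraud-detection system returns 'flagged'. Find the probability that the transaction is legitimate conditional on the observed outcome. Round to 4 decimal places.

Write H for 'the transaction is fraudulent'. Prior odds H:¬H = 0.093/0.907 = 0.10254. For the 'flagged' outcome, the likelihood ratio is 0.928/0.154 = 6.0260.
Posterior odds = 0.10254 × 6.0260 = 0.61788, so P(H|E) = 0.61788/(1+0.61788) = 0.3819. Then P(¬H|E) = 1 − 0.3819 = 0.6181.

P(¬H | E) ≈ 0.6181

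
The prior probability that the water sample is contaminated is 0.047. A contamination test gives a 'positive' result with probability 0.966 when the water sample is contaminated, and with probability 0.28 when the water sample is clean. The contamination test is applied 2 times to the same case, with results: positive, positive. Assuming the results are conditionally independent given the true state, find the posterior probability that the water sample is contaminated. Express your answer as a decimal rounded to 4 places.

Posterior P(H) ≈ 0.3699

With H the event that the water sample is contaminated, the joint likelihood of the observed sequence is P(data|H) = 0.966·0.966 = 0.93316 and P(data|¬H) = 0.28·0.28 = 0.078400.
Bayes: P(H|data) = 0.047·0.93316 / (0.047·0.93316 + 0.953·0.078400) = 0.043858/0.11857 = 0.3699.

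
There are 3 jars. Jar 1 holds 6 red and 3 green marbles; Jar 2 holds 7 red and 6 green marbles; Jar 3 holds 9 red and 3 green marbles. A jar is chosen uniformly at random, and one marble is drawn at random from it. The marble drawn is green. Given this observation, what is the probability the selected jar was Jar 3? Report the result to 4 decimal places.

P(green|Jar 1) = 0.3333; P(green|Jar 2) = 0.4615; P(green|Jar 3) = 0.25.
Prior × likelihood for each source: 0.333333·0.3333=0.1111, 0.333333·0.4615=0.1538, 0.333333·0.25=0.08333. Summing gives P(green) = 0.34829.
P(Jar 3 | green) = 0.08333 / 0.34829 = 0.2393.

Posterior probability ≈ 0.2393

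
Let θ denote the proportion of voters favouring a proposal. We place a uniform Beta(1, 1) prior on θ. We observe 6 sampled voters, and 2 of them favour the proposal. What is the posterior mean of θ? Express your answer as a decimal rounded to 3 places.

The binomial likelihood is conjugate to the Beta prior: with 2 successes and 4 failures, the posterior is Beta(1+2, 1+4) = Beta(3, 5).
Posterior mean = α/(α+β) = 3/8 = 0.375.

Posterior mean ≈ 0.375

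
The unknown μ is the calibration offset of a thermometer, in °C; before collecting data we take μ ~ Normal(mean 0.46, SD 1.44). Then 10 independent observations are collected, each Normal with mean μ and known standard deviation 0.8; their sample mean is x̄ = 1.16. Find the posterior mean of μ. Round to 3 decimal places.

Posterior mean ≈ 1.139

Prior precision 1/τ₀² = 1/1.44² = 0.482253; data precision n/σ² = 10/0.8² = 15.6250.
Posterior precision = 0.482253 + 15.6250 = 16.1073.
Posterior mean = (0.482253·0.46 + 15.6250·1.16) / 16.1073 = 1.139.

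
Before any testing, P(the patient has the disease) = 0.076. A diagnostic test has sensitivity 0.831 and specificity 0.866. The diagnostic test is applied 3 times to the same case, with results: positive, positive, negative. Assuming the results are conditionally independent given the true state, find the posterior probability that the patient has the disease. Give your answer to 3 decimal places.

With H the event that the patient has the disease, the joint likelihood of the observed sequence is P(data|H) = 0.831·0.831·0.169 = 0.11670 and P(data|¬H) = 0.134·0.134·0.866 = 0.015550.
Bayes: P(H|data) = 0.076·0.11670 / (0.076·0.11670 + 0.924·0.015550) = 0.0088696/0.023238 = 0.3817.

Posterior P(H) ≈ 0.382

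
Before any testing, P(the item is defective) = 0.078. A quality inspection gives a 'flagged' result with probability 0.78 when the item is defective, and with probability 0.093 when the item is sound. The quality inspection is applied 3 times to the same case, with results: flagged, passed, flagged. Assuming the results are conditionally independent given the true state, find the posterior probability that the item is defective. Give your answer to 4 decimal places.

Posterior P(H) ≈ 0.5907

With H the event that the item is defective, the joint likelihood of the observed sequence is P(data|H) = 0.78·0.22·0.78 = 0.13385 and P(data|¬H) = 0.093·0.907·0.093 = 0.0078446.
Bayes: P(H|data) = 0.078·0.13385 / (0.078·0.13385 + 0.922·0.0078446) = 0.010440/0.017673 = 0.5907.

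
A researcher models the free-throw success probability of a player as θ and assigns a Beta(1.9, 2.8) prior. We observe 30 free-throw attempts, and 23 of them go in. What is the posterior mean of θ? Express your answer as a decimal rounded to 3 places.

Posterior mean ≈ 0.718

The binomial likelihood is conjugate to the Beta prior: with 23 successes and 7 failures, the posterior is Beta(1.9+23, 2.8+7) = Beta(24.9, 9.8).
E[θ | data] = 24.9/(24.9+9.8) = 0.718.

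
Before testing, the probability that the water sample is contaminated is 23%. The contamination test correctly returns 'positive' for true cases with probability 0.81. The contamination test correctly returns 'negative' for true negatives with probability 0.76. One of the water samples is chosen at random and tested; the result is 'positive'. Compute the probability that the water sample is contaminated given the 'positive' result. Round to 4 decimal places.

Let H be the event that the water sample is contaminated. P(H) = 0.23, so P(¬H) = 0.77. With E the 'positive' result, P(E|H) = 0.81 and P(E|¬H) = 0.24.
P(E) = 0.81·0.23 + 0.24·0.77 = 0.18630 + 0.18480 = 0.37110.
By Bayes' theorem, P(H|E) = 0.18630 / 0.37110 = 0.5020.

P(H | E) ≈ 0.5020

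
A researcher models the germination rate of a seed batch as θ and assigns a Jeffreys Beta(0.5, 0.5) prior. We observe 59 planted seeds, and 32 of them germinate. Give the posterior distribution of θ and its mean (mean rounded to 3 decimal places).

Posterior: Beta(32.5, 27.5); mean ≈ 0.542

Observing 32 successes and 27 failures updates Beta(0.5, 0.5) by adding the success and failure counts to the two shape parameters: α = 0.5+32 = 32.5, β = 0.5+27 = 27.5.
Posterior mean = α/(α+β) = 32.5/60 = 0.542.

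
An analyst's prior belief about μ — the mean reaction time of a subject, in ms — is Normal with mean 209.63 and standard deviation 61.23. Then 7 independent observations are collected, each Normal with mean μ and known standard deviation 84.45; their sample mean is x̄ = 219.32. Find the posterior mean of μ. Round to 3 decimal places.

With known σ, the Normal prior is conjugate. Weight on the data is w = (n/σ²)/(n/σ² + 1/τ₀²) = 0.00098152/(0.00098152+0.00026673) = 0.78632.
Posterior mean = w·x̄ + (1−w)·μ₀ = 0.78632·219.32 + 0.21368·209.63 = 217.249.

Posterior mean ≈ 217.249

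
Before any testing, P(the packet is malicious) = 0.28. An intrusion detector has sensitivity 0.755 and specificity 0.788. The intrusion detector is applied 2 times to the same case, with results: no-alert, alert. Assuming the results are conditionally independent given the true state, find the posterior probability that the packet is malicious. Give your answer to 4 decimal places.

Let H be the event that the packet is malicious; start with P(H) = 0.28. P('alert'|H) = 0.755, P('alert'|¬H) = 0.212.
Update on result 1 ('no-alert'): P(H) ← 0.245·0.2800 / (0.245·0.2800 + 0.788·0.7200) = 0.068600/0.63596 = 0.1079.
Update on result 2 ('alert'): P(H) ← 0.755·0.1079 / (0.755·0.1079 + 0.212·0.8921) = 0.081441/0.27057 = 0.3010.

Posterior P(H) ≈ 0.3010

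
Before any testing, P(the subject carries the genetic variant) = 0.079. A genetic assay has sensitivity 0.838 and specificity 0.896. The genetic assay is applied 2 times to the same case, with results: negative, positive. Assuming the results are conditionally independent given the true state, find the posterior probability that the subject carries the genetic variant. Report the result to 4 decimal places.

Posterior P(H) ≈ 0.1111

Let H be the event that the subject carries the genetic variant; start with P(H) = 0.079. P('positive'|H) = 0.838, P('positive'|¬H) = 0.104.
Update on result 1 ('negative'): P(H) ← 0.162·0.0790 / (0.162·0.0790 + 0.896·0.9210) = 0.012798/0.83801 = 0.0153.
Update on result 2 ('positive'): P(H) ← 0.838·0.0153 / (0.838·0.0153 + 0.104·0.9847) = 0.012798/0.11521 = 0.1111.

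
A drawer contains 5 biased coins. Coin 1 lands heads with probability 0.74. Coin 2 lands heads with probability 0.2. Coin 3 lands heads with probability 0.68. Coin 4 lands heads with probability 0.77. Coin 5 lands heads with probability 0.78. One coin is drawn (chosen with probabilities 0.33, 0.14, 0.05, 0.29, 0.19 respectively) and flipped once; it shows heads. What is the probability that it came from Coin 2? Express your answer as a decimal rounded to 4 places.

P(heads|C1) = 0.74; P(heads|C2) = 0.2; P(heads|C3) = 0.68; P(heads|C4) = 0.77; P(heads|C5) = 0.78.
Prior × likelihood for each source: 0.33·0.74=0.2442, 0.14·0.2=0.02800, 0.05·0.68=0.03400, 0.29·0.77=0.2233, 0.19·0.78=0.1482. Summing gives P(heads) = 0.67770.
P(Coin 2 | heads) = 0.02800 / 0.67770 = 0.0413.

Posterior probability ≈ 0.0413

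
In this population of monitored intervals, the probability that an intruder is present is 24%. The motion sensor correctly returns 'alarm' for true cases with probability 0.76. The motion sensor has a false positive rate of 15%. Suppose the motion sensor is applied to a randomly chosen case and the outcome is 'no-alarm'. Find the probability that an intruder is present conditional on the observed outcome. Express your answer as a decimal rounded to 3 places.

Write H for 'an intruder is present'. Prior odds H:¬H = 0.24/0.76 = 0.31579. For the 'no-alarm' outcome, the likelihood ratio is 0.24/0.85 = 0.28235.
Posterior odds = 0.31579 × 0.28235 = 0.089164, so P(H|E) = 0.089164/(1+0.089164) = 0.082.

P(H | E) ≈ 0.082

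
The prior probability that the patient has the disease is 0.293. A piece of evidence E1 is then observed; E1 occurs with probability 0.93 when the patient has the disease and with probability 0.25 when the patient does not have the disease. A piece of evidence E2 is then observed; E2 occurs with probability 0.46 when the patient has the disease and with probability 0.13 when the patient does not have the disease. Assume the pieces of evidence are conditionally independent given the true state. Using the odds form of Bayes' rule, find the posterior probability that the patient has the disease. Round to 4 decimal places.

Posterior probability ≈ 0.8451

Prior odds = 0.293/(1−0.293) = 0.41443.
Likelihood ratio for E1 = 0.93/0.25 = 3.7200.
Likelihood ratio for E2 = 0.46/0.13 = 3.5385.
Posterior odds = prior odds × LR₁ × LR₂ = 5.4551.
Posterior probability = odds/(1+odds) = 5.4551/6.4551 = 0.8451.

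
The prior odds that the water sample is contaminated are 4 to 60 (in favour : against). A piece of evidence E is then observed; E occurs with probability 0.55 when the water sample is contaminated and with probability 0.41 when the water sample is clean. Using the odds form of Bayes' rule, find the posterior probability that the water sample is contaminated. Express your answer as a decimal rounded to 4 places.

Prior odds = 4/60 = 0.066667. In log-odds, ln(0.066667) = -2.7081.
Add log likelihood ratio: ln(1.3415) = 0.29376.
Posterior log-odds = -2.4143, so posterior odds = exp(-2.4143) = 0.089431. Converting, P(H|E) = 0.089431/1.0894 = 0.0821.

Posterior probability ≈ 0.0821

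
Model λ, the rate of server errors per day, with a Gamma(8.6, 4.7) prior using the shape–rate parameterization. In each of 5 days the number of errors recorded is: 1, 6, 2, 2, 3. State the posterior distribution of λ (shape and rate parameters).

The Poisson likelihood adds the total count to the shape and the number of exposure periods to the rate. Here ∑xᵢ = 14 and n = 5, so shape 8.6→22.6 and rate 4.7→9.7.

Posterior: Gamma(shape=22.6, rate=9.7)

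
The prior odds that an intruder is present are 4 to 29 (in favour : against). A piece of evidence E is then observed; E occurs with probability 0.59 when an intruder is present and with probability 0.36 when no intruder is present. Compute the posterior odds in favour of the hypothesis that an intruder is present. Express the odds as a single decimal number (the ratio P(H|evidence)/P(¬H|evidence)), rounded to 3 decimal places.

Posterior odds ≈ 0.226

Prior odds = 4/29 = 0.13793. In log-odds, ln(0.13793) = -1.9810.
Add log likelihood ratio: ln(1.6389) = 0.49402.
Posterior log-odds = -1.4870, so posterior odds = exp(-1.4870) = 0.22605.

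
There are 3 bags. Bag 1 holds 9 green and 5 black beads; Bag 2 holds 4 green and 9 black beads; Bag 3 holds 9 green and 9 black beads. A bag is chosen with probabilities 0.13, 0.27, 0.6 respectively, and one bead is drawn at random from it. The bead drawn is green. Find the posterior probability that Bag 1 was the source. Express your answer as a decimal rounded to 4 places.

Posterior probability ≈ 0.1791

Tabulate prior·likelihood by source: [1] prior 0.13, lik 0.6429, product 0.08357; [2] prior 0.27, lik 0.3077, product 0.08308; [3] prior 0.6, lik 0.5, product 0.3000.
Normalizing constant = 0.46665; the posterior for Bag 1 is its product over the sum, 0.08357/0.46665 = 0.1791.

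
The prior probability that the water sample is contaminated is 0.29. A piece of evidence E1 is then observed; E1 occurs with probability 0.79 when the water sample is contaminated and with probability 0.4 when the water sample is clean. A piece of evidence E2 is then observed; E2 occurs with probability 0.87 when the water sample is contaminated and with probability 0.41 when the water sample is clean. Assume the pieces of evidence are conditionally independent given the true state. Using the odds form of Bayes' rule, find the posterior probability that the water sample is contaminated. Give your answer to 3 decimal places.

Prior odds = 0.29/(1−0.29) = 0.40845.
Likelihood ratio for E1 = 0.79/0.4 = 1.9750.
Likelihood ratio for E2 = 0.87/0.41 = 2.1220.
Posterior odds = prior odds × LR₁ × LR₂ = 1.7118.
Posterior probability = odds/(1+odds) = 1.7118/2.7118 = 0.631.

Posterior probability ≈ 0.631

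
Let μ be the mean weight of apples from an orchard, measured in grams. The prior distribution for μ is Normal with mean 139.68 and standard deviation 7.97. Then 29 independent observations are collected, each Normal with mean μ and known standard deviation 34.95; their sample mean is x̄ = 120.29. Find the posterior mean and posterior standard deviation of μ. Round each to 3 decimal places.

With known σ, the Normal prior is conjugate. Weight on the data is w = (n/σ²)/(n/σ² + 1/τ₀²) = 0.0237413/(0.0237413+0.0157428) = 0.60129.
Posterior mean = w·x̄ + (1−w)·μ₀ = 0.60129·120.29 + 0.39871·139.68 = 128.021. Posterior variance = 1/(0.0237413+0.0157428) = 25.3266, so SD = 5.033.

Posterior mean ≈ 128.021; posterior SD ≈ 5.033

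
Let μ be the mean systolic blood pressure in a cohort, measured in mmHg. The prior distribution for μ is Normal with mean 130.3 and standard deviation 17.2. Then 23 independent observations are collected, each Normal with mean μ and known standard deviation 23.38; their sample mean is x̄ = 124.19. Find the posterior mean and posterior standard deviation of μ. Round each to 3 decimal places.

Posterior mean ≈ 124.644; posterior SD ≈ 4.690

With known σ, the Normal prior is conjugate. Weight on the data is w = (n/σ²)/(n/σ² + 1/τ₀²) = 0.0420764/(0.0420764+0.00338021) = 0.92564.
Posterior mean = w·x̄ + (1−w)·μ₀ = 0.92564·124.19 + 0.074361·130.3 = 124.644. Posterior variance = 1/(0.0420764+0.00338021) = 21.9990, so SD = 4.690.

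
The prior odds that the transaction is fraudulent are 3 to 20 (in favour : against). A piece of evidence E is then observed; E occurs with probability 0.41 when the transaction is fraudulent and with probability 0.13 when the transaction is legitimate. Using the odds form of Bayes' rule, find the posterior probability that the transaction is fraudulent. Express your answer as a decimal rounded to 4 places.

Prior odds = 3/20 = 0.15000.
Likelihood ratio for E = 0.41/0.13 = 3.1538.
Posterior odds = prior odds × LR = 0.47308.
Posterior probability = odds/(1+odds) = 0.47308/1.4731 = 0.3211.

Posterior probability ≈ 0.3211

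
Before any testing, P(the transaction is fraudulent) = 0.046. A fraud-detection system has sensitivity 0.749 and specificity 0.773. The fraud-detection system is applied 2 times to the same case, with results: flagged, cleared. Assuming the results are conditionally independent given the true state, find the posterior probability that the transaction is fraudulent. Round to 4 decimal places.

Let H be the event that the transaction is fraudulent; start with P(H) = 0.046. P('flagged'|H) = 0.749, P('flagged'|¬H) = 0.227.
Update on result 1 ('flagged'): P(H) ← 0.749·0.0460 / (0.749·0.0460 + 0.227·0.9540) = 0.034454/0.25101 = 0.1373.
Update on result 2 ('cleared'): P(H) ← 0.251·0.1373 / (0.251·0.1373 + 0.773·0.8627) = 0.034452/0.70135 = 0.0491.

Posterior P(H) ≈ 0.0491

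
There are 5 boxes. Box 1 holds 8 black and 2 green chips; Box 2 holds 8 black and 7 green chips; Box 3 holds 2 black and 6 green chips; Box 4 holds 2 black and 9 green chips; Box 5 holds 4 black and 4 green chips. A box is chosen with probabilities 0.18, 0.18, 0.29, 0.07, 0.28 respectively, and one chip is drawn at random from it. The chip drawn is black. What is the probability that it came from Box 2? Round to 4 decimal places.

Posterior probability ≈ 0.2064

Tabulate prior·likelihood by source: [1] prior 0.18, lik 0.8, product 0.1440; [2] prior 0.18, lik 0.5333, product 0.09600; [3] prior 0.29, lik 0.25, product 0.07250; [4] prior 0.07, lik 0.1818, product 0.01273; [5] prior 0.28, lik 0.5, product 0.1400.
Normalizing constant = 0.46523; the posterior for Box 2 is its product over the sum, 0.09600/0.46523 = 0.2064.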